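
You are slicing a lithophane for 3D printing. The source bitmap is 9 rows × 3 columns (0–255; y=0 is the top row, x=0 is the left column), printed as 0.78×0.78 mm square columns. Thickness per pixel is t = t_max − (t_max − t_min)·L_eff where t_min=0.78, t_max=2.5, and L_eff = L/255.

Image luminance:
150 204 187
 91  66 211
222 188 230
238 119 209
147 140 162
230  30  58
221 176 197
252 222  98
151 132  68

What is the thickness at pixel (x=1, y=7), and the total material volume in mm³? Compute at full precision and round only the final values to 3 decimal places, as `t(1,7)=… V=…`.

t(1,7)=1.003 V=23.015

span = t_max - t_min = 2.5 - 0.78 = 1.720
L(1,7) = 222, L_eff = 222/255 = 0.870588
t(1,7) = 2.5 - 1.720·0.870588 = 1.003
Σt over all 9·3 pixels = 482311/12750 ≈ 37.8283137
V = pitch²·Σt = 0.78²·482311/12750 = 23.015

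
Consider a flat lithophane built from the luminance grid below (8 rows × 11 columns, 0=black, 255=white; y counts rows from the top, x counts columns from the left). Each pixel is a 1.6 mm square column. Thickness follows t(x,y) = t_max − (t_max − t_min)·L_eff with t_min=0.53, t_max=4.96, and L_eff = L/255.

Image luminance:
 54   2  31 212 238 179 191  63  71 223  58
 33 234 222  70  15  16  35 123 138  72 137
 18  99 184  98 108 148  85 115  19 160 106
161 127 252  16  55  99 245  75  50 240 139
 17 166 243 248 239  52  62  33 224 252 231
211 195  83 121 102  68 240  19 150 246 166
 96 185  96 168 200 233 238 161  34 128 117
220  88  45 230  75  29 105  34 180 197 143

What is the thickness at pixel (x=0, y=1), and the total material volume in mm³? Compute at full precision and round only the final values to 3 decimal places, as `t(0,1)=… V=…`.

span = t_max - t_min = 4.96 - 0.53 = 4.430
L(0,1) = 33, L_eff = 33/255 = 0.129412
t(0,1) = 4.96 - 4.430·0.129412 = 4.387
Σt over all 8·11 pixels = 3043121/12750 ≈ 238.6761569
V = pitch²·Σt = 1.6²·3043121/12750 = 611.011

t(0,1)=4.387 V=611.011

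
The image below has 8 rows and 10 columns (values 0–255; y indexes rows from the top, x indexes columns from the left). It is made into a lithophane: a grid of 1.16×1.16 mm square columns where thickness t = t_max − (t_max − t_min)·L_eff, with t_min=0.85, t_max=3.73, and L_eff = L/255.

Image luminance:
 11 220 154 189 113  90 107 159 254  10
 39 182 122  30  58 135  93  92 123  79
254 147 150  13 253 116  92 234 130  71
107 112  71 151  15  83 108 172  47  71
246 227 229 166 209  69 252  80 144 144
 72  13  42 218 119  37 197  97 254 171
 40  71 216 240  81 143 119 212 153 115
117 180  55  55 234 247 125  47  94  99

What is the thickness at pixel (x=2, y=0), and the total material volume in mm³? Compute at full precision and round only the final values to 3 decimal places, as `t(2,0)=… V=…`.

span = t_max - t_min = 3.73 - 0.85 = 2.880
L(2,0) = 154, L_eff = 154/255 = 0.603922
t(2,0) = 3.73 - 2.880·0.603922 = 1.991
Σt over all 8·10 pixels = 387236/2125 ≈ 182.2287059
V = pitch²·Σt = 1.16²·387236/2125 = 245.207

t(2,0)=1.991 V=245.207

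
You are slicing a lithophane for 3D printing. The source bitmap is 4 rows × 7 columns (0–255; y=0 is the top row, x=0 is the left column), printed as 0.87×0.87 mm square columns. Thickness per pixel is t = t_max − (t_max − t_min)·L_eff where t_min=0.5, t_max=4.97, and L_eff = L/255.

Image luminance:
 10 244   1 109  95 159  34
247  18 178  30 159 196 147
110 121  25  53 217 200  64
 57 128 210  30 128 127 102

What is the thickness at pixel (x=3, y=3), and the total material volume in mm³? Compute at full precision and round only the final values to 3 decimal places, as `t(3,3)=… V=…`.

span = t_max - t_min = 4.97 - 0.5 = 4.470
L(3,3) = 30, L_eff = 30/255 = 0.117647
t(3,3) = 4.97 - 4.470·0.117647 = 4.444
Σt over all 4·7 pixels = 706209/8500 ≈ 83.0834118
V = pitch²·Σt = 0.87²·706209/8500 = 62.886

t(3,3)=4.444 V=62.886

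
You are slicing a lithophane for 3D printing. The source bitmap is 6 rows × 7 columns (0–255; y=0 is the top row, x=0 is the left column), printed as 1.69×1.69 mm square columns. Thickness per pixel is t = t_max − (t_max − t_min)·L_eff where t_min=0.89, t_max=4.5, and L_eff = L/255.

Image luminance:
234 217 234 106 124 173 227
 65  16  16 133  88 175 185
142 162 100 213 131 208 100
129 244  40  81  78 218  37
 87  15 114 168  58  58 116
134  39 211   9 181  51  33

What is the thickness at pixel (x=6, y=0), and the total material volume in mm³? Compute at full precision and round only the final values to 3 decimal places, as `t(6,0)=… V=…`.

span = t_max - t_min = 4.5 - 0.89 = 3.610
L(6,0) = 227, L_eff = 227/255 = 0.890196
t(6,0) = 4.5 - 3.610·0.890196 = 1.286
Σt over all 6·7 pixels = 59207/510 ≈ 116.0921569
V = pitch²·Σt = 1.69²·59207/510 = 331.571

t(6,0)=1.286 V=331.571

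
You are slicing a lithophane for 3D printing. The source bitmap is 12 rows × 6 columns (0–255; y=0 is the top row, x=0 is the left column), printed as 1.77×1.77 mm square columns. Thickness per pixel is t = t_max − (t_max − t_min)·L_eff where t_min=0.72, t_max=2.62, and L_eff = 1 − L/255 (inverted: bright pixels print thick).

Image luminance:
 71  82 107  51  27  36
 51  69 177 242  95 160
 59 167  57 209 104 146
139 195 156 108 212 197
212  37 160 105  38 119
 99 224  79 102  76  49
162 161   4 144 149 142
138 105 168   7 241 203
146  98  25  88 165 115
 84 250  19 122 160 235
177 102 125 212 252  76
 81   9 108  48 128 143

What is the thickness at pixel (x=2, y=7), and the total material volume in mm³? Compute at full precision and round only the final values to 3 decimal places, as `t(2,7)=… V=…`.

span = t_max - t_min = 2.62 - 0.72 = 1.900
L(2,7) = 168, L_eff = 1 - 168/255 = 0.341176 (inverted)
t(2,7) = 2.62 - 1.900·0.341176 = 1.972
Σt over all 12·6 pixels = 299563/2550 ≈ 117.4756863
V = pitch²·Σt = 1.77²·299563/2550 = 368.040

t(2,7)=1.972 V=368.040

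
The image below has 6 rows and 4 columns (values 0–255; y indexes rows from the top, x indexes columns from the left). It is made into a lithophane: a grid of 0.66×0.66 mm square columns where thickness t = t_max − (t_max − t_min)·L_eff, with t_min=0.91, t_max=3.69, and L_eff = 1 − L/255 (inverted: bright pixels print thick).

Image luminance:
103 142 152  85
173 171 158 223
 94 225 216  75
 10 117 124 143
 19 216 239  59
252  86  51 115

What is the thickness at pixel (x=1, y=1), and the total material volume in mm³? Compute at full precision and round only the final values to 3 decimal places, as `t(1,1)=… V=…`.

t(1,1)=2.774 V=24.938

span = t_max - t_min = 3.69 - 0.91 = 2.780
L(1,1) = 171, L_eff = 1 - 171/255 = 0.329412 (inverted)
t(1,1) = 3.69 - 2.780·0.329412 = 2.774
Σt over all 6·4 pixels = 364966/6375 ≈ 57.2495686
V = pitch²·Σt = 0.66²·364966/6375 = 24.938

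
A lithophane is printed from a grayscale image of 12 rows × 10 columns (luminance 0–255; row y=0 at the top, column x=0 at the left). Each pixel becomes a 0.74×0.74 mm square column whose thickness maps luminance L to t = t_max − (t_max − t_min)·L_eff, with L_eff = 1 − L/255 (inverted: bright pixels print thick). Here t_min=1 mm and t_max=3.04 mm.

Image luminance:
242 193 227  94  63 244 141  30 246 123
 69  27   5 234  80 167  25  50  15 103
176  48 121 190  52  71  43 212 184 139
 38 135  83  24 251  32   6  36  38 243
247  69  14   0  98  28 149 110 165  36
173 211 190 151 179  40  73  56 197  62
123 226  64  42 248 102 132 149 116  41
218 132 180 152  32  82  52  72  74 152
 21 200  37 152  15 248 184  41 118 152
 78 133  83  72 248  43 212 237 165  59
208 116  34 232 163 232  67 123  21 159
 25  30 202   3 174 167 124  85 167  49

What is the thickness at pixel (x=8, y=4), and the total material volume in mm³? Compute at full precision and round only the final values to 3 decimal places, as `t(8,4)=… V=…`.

t(8,4)=2.320 V=127.113

span = t_max - t_min = 3.04 - 1 = 2.040
L(8,4) = 165, L_eff = 1 - 165/255 = 0.352941 (inverted)
t(8,4) = 3.04 - 2.040·0.352941 = 2.320
Σt over all 12·10 pixels = 232.128
V = pitch²·Σt = 0.74²·232.128 = 127.113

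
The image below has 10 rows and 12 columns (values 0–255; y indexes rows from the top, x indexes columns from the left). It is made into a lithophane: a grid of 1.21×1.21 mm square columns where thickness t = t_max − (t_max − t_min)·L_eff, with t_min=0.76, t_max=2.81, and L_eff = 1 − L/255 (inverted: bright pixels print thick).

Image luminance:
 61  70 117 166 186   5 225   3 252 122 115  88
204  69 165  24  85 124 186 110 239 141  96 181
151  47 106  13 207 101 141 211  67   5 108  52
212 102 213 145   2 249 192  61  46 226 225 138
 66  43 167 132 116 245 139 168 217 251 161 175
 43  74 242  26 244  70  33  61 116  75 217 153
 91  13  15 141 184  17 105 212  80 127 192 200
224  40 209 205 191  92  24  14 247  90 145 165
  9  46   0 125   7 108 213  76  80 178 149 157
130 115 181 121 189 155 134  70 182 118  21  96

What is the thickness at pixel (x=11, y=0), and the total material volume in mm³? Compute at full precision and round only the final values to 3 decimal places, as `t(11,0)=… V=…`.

span = t_max - t_min = 2.81 - 0.76 = 2.050
L(11,0) = 88, L_eff = 1 - 88/255 = 0.654902 (inverted)
t(11,0) = 2.81 - 2.050·0.654902 = 1.467
Σt over all 10·12 pixels = 1078931/5100 ≈ 211.5550980
V = pitch²·Σt = 1.21²·1078931/5100 = 309.738

t(11,0)=1.467 V=309.738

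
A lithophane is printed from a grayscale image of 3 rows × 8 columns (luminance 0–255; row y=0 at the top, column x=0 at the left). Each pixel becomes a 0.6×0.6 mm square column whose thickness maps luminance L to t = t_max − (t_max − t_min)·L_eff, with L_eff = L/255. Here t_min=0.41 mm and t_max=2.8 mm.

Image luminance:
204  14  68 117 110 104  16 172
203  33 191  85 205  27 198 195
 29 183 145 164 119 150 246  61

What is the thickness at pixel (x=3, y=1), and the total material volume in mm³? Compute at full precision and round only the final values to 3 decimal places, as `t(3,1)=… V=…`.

span = t_max - t_min = 2.8 - 0.41 = 2.390
L(3,1) = 85, L_eff = 85/255 = 0.333333
t(3,1) = 2.8 - 2.390·0.333333 = 2.003
Σt over all 3·8 pixels = 329093/8500 ≈ 38.7168235
V = pitch²·Σt = 0.6²·329093/8500 = 13.938

t(3,1)=2.003 V=13.938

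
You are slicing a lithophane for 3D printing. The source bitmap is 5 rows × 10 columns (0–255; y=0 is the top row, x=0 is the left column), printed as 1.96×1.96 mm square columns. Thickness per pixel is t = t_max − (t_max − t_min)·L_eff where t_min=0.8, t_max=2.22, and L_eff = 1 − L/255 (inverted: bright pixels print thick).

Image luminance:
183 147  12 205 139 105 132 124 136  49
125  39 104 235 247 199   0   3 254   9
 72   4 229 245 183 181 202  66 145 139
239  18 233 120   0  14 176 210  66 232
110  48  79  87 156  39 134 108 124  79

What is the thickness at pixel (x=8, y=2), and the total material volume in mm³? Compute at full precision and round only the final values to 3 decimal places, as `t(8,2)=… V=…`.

span = t_max - t_min = 2.22 - 0.8 = 1.420
L(8,2) = 145, L_eff = 1 - 145/255 = 0.431373 (inverted)
t(8,2) = 2.22 - 1.420·0.431373 = 1.607
Σt over all 5·10 pixels = 189827/2550 ≈ 74.4419608
V = pitch²·Σt = 1.96²·189827/2550 = 285.976

t(8,2)=1.607 V=285.976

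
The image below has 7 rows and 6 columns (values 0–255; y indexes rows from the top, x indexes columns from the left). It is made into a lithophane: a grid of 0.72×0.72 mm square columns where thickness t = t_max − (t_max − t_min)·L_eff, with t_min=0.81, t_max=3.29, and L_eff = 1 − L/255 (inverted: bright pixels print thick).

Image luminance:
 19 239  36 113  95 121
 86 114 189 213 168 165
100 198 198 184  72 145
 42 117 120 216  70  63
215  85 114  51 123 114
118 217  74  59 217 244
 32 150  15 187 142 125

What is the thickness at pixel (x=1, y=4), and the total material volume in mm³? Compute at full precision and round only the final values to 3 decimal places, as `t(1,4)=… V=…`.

span = t_max - t_min = 3.29 - 0.81 = 2.480
L(1,4) = 85, L_eff = 1 - 85/255 = 0.666667 (inverted)
t(1,4) = 3.29 - 2.480·0.666667 = 1.637
Σt over all 7·6 pixels = 219803/2550 ≈ 86.1972549
V = pitch²·Σt = 0.72²·219803/2550 = 44.685

t(1,4)=1.637 V=44.685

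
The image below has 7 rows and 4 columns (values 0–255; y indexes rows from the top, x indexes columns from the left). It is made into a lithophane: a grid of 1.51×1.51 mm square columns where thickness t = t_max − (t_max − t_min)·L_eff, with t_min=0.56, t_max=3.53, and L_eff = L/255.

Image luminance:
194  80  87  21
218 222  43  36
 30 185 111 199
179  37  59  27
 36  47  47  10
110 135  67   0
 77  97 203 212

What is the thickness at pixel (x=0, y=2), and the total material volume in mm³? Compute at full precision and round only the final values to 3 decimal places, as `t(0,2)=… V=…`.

t(0,2)=3.181 V=151.830

span = t_max - t_min = 3.53 - 0.56 = 2.970
L(0,2) = 30, L_eff = 30/255 = 0.117647
t(0,2) = 3.53 - 2.970·0.117647 = 3.181
Σt over all 7·4 pixels = 566009/8500 ≈ 66.5892941
V = pitch²·Σt = 1.51²·566009/8500 = 151.830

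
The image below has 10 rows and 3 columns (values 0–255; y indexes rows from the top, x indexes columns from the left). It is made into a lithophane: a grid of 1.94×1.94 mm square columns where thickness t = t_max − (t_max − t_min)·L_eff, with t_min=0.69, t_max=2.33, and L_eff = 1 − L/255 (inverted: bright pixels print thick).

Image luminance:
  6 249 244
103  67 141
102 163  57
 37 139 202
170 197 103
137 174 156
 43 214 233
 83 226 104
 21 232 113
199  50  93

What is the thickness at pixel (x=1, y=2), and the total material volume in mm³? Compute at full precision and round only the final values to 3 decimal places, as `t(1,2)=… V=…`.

span = t_max - t_min = 2.33 - 0.69 = 1.640
L(1,2) = 163, L_eff = 1 - 163/255 = 0.360784 (inverted)
t(1,2) = 2.33 - 1.640·0.360784 = 1.738
Σt over all 10·3 pixels = 596681/12750 ≈ 46.7985098
V = pitch²·Σt = 1.94²·596681/12750 = 176.131

t(1,2)=1.738 V=176.131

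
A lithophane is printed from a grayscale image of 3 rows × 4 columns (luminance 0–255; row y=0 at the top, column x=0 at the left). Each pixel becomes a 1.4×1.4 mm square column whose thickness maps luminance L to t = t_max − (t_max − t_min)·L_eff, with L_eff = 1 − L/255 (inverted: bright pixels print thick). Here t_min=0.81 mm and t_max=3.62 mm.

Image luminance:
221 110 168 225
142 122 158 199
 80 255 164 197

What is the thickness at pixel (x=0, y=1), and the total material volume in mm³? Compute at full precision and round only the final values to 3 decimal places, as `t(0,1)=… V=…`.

t(0,1)=2.375 V=63.134

span = t_max - t_min = 3.62 - 0.81 = 2.810
L(0,1) = 142, L_eff = 1 - 142/255 = 0.443137 (inverted)
t(0,1) = 3.62 - 2.810·0.443137 = 2.375
Σt over all 3·4 pixels = 821381/25500 ≈ 32.2110196
V = pitch²·Σt = 1.4²·821381/25500 = 63.134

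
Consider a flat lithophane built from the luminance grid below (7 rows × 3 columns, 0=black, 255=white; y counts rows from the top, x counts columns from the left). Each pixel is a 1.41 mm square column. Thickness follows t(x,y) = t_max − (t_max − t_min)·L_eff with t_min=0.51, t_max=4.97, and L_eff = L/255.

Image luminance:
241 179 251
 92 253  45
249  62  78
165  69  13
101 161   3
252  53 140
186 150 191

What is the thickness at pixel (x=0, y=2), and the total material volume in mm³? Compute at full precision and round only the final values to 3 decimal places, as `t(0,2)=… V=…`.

span = t_max - t_min = 4.97 - 0.51 = 4.460
L(0,2) = 249, L_eff = 249/255 = 0.976471
t(0,2) = 4.97 - 4.460·0.976471 = 0.615
Σt over all 7·3 pixels = 450957/8500 ≈ 53.0537647
V = pitch²·Σt = 1.41²·450957/8500 = 105.476

t(0,2)=0.615 V=105.476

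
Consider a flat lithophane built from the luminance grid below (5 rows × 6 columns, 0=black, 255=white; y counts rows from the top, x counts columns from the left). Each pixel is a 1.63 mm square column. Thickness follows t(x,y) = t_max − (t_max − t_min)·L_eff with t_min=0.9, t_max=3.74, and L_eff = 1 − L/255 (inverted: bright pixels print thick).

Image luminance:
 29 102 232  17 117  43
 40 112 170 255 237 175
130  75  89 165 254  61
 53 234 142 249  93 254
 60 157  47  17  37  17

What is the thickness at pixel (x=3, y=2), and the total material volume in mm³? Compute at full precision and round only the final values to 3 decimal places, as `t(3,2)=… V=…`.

span = t_max - t_min = 3.74 - 0.9 = 2.840
L(3,2) = 165, L_eff = 1 - 165/255 = 0.352941 (inverted)
t(3,2) = 3.74 - 2.840·0.352941 = 2.738
Σt over all 5·6 pixels = 144066/2125 ≈ 67.7957647
V = pitch²·Σt = 1.63²·144066/2125 = 180.127

t(3,2)=2.738 V=180.127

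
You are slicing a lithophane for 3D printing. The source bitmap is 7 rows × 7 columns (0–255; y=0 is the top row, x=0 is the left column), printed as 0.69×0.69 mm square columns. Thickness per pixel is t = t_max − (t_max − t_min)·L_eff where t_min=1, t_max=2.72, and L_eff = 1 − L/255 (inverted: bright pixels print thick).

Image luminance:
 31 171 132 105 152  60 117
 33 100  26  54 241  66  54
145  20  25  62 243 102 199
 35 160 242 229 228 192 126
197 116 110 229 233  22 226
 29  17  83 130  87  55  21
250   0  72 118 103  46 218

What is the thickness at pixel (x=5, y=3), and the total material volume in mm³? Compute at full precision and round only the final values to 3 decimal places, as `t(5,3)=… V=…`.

t(5,3)=2.295 V=41.672

span = t_max - t_min = 2.72 - 1 = 1.720
L(5,3) = 192, L_eff = 1 - 192/255 = 0.247059 (inverted)
t(5,3) = 2.72 - 1.720·0.247059 = 2.295
Σt over all 7·7 pixels = 87.528
V = pitch²·Σt = 0.69²·87.528 = 41.672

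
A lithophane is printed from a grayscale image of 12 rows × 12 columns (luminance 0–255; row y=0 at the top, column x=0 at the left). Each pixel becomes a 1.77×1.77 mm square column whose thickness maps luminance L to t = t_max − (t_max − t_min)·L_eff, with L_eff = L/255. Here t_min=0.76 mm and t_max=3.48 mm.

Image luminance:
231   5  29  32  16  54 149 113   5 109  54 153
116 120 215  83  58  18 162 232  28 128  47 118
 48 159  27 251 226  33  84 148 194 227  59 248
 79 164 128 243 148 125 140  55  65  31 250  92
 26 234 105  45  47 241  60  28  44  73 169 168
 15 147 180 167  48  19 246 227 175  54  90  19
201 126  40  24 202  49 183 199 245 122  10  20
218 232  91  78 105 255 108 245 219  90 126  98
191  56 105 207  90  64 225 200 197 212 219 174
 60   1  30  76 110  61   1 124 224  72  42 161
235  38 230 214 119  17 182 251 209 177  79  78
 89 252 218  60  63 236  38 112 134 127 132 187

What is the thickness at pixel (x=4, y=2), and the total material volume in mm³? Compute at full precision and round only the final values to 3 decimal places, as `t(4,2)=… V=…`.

span = t_max - t_min = 3.48 - 0.76 = 2.720
L(4,2) = 226, L_eff = 226/255 = 0.886275
t(4,2) = 3.48 - 2.720·0.886275 = 1.069
Σt over all 12·12 pixels = 116756/375 ≈ 311.3493333
V = pitch²·Σt = 1.77²·116756/375 = 975.426

t(4,2)=1.069 V=975.426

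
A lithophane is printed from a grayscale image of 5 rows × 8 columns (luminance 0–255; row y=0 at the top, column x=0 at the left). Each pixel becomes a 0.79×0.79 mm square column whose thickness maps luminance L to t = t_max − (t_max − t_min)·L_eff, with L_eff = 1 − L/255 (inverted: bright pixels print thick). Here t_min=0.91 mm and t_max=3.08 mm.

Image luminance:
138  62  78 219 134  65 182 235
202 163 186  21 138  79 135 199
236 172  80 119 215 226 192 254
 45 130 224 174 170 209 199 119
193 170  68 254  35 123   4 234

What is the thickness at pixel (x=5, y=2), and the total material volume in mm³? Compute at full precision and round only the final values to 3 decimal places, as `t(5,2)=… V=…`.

t(5,2)=2.833 V=55.013

span = t_max - t_min = 3.08 - 0.91 = 2.170
L(5,2) = 226, L_eff = 1 - 226/255 = 0.113725 (inverted)
t(5,2) = 3.08 - 2.170·0.113725 = 2.833
Σt over all 5·8 pixels = 749259/8500 ≈ 88.1481176
V = pitch²·Σt = 0.79²·749259/8500 = 55.013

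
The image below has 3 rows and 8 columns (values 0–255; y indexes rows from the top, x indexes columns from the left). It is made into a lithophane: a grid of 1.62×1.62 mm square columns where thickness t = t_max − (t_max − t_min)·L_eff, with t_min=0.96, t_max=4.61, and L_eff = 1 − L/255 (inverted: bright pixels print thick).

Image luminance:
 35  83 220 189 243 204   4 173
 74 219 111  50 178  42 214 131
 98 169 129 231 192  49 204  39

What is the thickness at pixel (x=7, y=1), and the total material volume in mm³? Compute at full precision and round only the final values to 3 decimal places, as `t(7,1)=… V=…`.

t(7,1)=2.835 V=183.717

span = t_max - t_min = 4.61 - 0.96 = 3.650
L(7,1) = 131, L_eff = 1 - 131/255 = 0.486275 (inverted)
t(7,1) = 4.61 - 3.650·0.486275 = 2.835
Σt over all 3·8 pixels = 21001/300 ≈ 70.0033333
V = pitch²·Σt = 1.62²·21001/300 = 183.717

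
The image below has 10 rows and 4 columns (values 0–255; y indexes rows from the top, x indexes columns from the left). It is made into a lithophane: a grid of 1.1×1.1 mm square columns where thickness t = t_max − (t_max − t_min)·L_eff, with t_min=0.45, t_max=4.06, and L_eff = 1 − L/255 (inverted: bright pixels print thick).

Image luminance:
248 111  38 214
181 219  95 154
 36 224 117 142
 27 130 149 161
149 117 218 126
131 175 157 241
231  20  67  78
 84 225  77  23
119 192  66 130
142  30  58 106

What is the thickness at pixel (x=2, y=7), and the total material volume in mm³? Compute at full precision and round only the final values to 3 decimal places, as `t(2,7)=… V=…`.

span = t_max - t_min = 4.06 - 0.45 = 3.610
L(2,7) = 77, L_eff = 1 - 77/255 = 0.698039 (inverted)
t(2,7) = 4.06 - 3.610·0.698039 = 1.540
Σt over all 10·4 pixels = 194924/2125 ≈ 91.7289412
V = pitch²·Σt = 1.1²·194924/2125 = 110.992

t(2,7)=1.540 V=110.992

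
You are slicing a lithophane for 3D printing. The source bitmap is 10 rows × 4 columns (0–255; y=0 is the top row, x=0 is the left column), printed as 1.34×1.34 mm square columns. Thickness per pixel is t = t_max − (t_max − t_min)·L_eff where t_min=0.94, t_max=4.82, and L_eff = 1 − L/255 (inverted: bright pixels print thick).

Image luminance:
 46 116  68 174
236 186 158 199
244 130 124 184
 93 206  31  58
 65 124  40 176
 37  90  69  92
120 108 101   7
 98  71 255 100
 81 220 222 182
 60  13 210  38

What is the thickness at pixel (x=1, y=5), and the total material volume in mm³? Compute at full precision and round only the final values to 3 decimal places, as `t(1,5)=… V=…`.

t(1,5)=2.309 V=199.531

span = t_max - t_min = 4.82 - 0.94 = 3.880
L(1,5) = 90, L_eff = 1 - 90/255 = 0.647059 (inverted)
t(1,5) = 4.82 - 3.880·0.647059 = 2.309
Σt over all 10·4 pixels = 708404/6375 ≈ 111.1221961
V = pitch²·Σt = 1.34²·708404/6375 = 199.531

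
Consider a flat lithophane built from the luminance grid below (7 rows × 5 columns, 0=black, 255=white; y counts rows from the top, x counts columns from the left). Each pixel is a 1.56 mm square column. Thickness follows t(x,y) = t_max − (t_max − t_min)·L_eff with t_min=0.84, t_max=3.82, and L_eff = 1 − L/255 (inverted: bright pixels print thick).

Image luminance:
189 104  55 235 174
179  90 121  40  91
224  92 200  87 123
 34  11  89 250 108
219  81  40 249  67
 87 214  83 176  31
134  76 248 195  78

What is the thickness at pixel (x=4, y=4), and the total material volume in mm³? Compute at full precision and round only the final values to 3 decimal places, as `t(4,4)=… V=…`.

t(4,4)=1.623 V=198.787

span = t_max - t_min = 3.82 - 0.84 = 2.980
L(4,4) = 67, L_eff = 1 - 67/255 = 0.737255 (inverted)
t(4,4) = 3.82 - 2.980·0.737255 = 1.623
Σt over all 7·5 pixels = 520738/6375 ≈ 81.6843922
V = pitch²·Σt = 1.56²·520738/6375 = 198.787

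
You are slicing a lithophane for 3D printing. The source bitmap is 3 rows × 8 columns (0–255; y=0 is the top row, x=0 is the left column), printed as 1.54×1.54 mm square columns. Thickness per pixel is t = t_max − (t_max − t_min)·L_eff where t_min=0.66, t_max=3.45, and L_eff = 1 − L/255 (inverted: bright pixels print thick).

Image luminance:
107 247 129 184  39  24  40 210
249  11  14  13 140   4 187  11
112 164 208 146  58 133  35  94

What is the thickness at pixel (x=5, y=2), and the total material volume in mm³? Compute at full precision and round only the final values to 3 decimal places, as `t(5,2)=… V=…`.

t(5,2)=2.115 V=103.967

span = t_max - t_min = 3.45 - 0.66 = 2.790
L(5,2) = 133, L_eff = 1 - 133/255 = 0.478431 (inverted)
t(5,2) = 3.45 - 2.790·0.478431 = 2.115
Σt over all 3·8 pixels = 372627/8500 ≈ 43.8384706
V = pitch²·Σt = 1.54²·372627/8500 = 103.967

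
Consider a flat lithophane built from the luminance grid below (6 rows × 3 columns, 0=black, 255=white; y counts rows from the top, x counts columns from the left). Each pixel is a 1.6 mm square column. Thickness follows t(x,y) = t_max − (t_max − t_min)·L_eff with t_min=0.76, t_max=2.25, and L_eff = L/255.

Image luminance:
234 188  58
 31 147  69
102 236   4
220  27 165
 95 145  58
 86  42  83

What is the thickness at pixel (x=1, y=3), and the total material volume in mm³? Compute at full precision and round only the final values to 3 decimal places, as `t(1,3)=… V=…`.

t(1,3)=2.092 V=73.913

span = t_max - t_min = 2.25 - 0.76 = 1.490
L(1,3) = 27, L_eff = 27/255 = 0.105882
t(1,3) = 2.25 - 1.490·0.105882 = 2.092
Σt over all 6·3 pixels = 36812/1275 ≈ 28.8721569
V = pitch²·Σt = 1.6²·36812/1275 = 73.913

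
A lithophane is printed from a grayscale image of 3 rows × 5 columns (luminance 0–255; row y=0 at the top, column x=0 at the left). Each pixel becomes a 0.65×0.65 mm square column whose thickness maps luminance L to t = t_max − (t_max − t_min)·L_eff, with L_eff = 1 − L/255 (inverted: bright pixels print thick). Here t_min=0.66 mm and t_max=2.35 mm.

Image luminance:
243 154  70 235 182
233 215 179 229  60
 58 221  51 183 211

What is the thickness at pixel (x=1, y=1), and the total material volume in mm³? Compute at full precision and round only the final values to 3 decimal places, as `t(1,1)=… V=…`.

t(1,1)=2.085 V=11.250

span = t_max - t_min = 2.35 - 0.66 = 1.690
L(1,1) = 215, L_eff = 1 - 215/255 = 0.156863 (inverted)
t(1,1) = 2.35 - 1.690·0.156863 = 2.085
Σt over all 3·5 pixels = 339503/12750 ≈ 26.6276863
V = pitch²·Σt = 0.65²·339503/12750 = 11.250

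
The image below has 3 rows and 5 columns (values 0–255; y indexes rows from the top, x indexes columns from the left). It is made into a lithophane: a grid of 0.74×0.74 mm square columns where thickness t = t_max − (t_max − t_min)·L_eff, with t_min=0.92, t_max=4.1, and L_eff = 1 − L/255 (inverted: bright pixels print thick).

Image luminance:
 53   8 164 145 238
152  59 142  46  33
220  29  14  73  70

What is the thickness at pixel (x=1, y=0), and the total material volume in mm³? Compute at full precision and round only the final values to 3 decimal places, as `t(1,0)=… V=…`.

span = t_max - t_min = 4.1 - 0.92 = 3.180
L(1,0) = 8, L_eff = 1 - 8/255 = 0.968627 (inverted)
t(1,0) = 4.1 - 3.180·0.968627 = 1.020
Σt over all 3·5 pixels = 67644/2125 ≈ 31.8324706
V = pitch²·Σt = 0.74²·67644/2125 = 17.431

t(1,0)=1.020 V=17.431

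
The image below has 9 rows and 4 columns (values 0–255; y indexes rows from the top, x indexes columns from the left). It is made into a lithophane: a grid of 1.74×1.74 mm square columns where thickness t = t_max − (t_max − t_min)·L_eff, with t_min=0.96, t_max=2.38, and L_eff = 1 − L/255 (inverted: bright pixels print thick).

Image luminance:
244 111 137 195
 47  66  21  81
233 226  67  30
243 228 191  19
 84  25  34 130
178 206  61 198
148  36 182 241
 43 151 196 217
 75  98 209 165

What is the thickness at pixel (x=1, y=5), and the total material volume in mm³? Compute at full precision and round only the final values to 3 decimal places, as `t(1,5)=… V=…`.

t(1,5)=2.107 V=185.830

span = t_max - t_min = 2.38 - 0.96 = 1.420
L(1,5) = 206, L_eff = 1 - 206/255 = 0.192157 (inverted)
t(1,5) = 2.38 - 1.420·0.192157 = 2.107
Σt over all 9·4 pixels = 391288/6375 ≈ 61.3785098
V = pitch²·Σt = 1.74²·391288/6375 = 185.830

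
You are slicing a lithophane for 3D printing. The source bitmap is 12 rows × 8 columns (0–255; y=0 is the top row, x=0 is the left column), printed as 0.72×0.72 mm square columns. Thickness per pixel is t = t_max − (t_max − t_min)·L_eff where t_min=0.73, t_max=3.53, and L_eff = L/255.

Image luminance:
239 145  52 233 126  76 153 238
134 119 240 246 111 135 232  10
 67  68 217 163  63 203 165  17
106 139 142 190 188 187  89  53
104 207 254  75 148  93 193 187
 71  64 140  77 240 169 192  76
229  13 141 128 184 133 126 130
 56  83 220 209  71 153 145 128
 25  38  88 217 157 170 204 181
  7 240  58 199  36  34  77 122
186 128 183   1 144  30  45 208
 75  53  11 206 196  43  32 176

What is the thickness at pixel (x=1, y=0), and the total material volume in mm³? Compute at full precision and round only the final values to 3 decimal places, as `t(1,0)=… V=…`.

t(1,0)=1.938 V=104.209

span = t_max - t_min = 3.53 - 0.73 = 2.800
L(1,0) = 145, L_eff = 145/255 = 0.568627
t(1,0) = 3.53 - 2.800·0.568627 = 1.938
Σt over all 12·8 pixels = 85434/425 ≈ 201.0211765
V = pitch²·Σt = 0.72²·85434/425 = 104.209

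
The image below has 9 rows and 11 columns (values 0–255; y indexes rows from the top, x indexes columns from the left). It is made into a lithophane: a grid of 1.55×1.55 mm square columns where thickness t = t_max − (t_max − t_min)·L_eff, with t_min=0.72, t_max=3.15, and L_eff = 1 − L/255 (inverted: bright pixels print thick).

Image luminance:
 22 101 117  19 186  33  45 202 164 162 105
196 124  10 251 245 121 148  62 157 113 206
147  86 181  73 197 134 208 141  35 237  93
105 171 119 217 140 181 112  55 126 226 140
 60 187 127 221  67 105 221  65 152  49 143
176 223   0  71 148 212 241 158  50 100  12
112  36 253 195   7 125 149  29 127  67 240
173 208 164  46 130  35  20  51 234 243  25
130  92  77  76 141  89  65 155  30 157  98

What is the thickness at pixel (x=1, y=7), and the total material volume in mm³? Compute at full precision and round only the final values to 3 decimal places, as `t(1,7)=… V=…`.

span = t_max - t_min = 3.15 - 0.72 = 2.430
L(1,7) = 208, L_eff = 1 - 208/255 = 0.184314 (inverted)
t(1,7) = 3.15 - 2.430·0.184314 = 2.702
Σt over all 9·11 pixels = 80838/425 ≈ 190.2070588
V = pitch²·Σt = 1.55²·80838/425 = 456.972

t(1,7)=2.702 V=456.972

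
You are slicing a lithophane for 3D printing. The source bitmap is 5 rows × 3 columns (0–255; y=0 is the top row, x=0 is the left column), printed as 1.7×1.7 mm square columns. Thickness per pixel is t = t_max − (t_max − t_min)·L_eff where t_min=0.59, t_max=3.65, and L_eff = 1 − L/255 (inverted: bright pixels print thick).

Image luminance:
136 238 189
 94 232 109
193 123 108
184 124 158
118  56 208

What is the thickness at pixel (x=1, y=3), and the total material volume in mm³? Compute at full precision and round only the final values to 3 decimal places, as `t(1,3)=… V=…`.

t(1,3)=2.078 V=104.300

span = t_max - t_min = 3.65 - 0.59 = 3.060
L(1,3) = 124, L_eff = 1 - 124/255 = 0.513725 (inverted)
t(1,3) = 3.65 - 3.060·0.513725 = 2.078
Σt over all 5·3 pixels = 36.09
V = pitch²·Σt = 1.7²·36.09 = 104.300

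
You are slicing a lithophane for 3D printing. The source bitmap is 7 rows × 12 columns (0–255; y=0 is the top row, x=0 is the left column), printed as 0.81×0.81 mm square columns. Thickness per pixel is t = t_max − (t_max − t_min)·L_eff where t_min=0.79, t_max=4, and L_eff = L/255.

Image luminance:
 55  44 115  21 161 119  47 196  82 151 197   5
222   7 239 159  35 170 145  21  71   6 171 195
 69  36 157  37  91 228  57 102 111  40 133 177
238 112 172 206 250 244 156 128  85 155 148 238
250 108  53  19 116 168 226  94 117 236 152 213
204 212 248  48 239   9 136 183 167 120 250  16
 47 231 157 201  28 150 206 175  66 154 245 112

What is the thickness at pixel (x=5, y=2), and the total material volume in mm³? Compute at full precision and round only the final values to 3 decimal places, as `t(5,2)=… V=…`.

t(5,2)=1.130 V=126.626

span = t_max - t_min = 4 - 0.79 = 3.210
L(5,2) = 228, L_eff = 228/255 = 0.894118
t(5,2) = 4 - 3.210·0.894118 = 1.130
Σt over all 7·12 pixels = 82024/425 ≈ 192.9976471
V = pitch²·Σt = 0.81²·82024/425 = 126.626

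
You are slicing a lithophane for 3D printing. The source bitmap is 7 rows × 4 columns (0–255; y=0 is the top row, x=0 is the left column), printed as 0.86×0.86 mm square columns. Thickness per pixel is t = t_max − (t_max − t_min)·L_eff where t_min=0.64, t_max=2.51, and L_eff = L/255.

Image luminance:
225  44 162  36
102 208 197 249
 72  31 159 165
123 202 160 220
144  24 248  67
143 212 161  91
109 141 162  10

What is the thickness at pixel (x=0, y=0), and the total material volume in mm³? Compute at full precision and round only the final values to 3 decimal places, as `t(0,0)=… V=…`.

t(0,0)=0.860 V=31.006

span = t_max - t_min = 2.51 - 0.64 = 1.870
L(0,0) = 225, L_eff = 225/255 = 0.882353
t(0,0) = 2.51 - 1.870·0.882353 = 0.860
Σt over all 7·4 pixels = 41.922
V = pitch²·Σt = 0.86²·41.922 = 31.006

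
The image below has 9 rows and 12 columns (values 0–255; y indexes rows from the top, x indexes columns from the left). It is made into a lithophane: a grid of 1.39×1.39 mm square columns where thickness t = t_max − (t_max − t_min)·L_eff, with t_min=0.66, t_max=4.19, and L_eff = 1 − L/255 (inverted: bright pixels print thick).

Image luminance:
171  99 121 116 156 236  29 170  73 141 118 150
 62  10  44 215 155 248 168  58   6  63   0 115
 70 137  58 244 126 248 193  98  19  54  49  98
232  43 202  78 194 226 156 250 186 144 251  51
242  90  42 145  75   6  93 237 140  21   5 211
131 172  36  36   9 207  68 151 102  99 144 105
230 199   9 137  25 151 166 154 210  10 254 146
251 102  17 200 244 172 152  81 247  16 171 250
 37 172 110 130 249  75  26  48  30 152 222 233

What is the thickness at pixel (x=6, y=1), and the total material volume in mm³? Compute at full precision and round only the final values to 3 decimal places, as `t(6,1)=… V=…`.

span = t_max - t_min = 4.19 - 0.66 = 3.530
L(6,1) = 168, L_eff = 1 - 168/255 = 0.341176 (inverted)
t(6,1) = 4.19 - 3.530·0.341176 = 2.986
Σt over all 9·12 pixels = 556714/2125 ≈ 261.9830588
V = pitch²·Σt = 1.39²·556714/2125 = 506.177

t(6,1)=2.986 V=506.177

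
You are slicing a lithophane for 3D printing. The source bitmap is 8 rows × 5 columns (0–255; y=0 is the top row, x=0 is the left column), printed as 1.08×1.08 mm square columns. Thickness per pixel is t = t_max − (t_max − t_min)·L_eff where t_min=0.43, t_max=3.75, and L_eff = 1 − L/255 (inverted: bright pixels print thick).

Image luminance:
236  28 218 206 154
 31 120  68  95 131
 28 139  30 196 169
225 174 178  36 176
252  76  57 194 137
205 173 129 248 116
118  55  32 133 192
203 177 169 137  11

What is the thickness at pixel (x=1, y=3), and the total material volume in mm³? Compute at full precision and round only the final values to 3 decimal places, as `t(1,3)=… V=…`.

span = t_max - t_min = 3.75 - 0.43 = 3.320
L(1,3) = 174, L_eff = 1 - 174/255 = 0.317647 (inverted)
t(1,3) = 3.75 - 3.320·0.317647 = 2.695
Σt over all 8·5 pixels = 562166/6375 ≈ 88.1829020
V = pitch²·Σt = 1.08²·562166/6375 = 102.857

t(1,3)=2.695 V=102.857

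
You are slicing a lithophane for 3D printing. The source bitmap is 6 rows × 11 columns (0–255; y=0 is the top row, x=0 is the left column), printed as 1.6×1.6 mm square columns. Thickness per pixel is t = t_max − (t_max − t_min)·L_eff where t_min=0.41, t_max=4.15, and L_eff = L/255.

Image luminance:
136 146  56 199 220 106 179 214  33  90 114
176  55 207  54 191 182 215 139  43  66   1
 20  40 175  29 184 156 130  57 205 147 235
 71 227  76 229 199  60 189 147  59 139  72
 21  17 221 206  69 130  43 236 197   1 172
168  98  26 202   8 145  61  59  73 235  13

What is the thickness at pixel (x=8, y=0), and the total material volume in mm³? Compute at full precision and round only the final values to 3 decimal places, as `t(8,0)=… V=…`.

span = t_max - t_min = 4.15 - 0.41 = 3.740
L(8,0) = 33, L_eff = 33/255 = 0.129412
t(8,0) = 4.15 - 3.740·0.129412 = 3.666
Σt over all 6·11 pixels = 58333/375 ≈ 155.5546667
V = pitch²·Σt = 1.6²·58333/375 = 398.220

t(8,0)=3.666 V=398.220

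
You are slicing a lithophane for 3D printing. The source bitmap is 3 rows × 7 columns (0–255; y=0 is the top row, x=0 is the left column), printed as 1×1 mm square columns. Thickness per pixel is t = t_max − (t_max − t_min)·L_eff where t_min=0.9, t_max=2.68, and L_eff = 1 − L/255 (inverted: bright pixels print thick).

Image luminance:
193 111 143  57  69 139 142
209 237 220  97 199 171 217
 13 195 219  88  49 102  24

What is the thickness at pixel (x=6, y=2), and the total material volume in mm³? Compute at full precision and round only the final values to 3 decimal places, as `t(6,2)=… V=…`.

span = t_max - t_min = 2.68 - 0.9 = 1.780
L(6,2) = 24, L_eff = 1 - 24/255 = 0.905882 (inverted)
t(6,2) = 2.68 - 1.780·0.905882 = 1.068
Σt over all 3·7 pixels = 498541/12750 ≈ 39.1012549
V = pitch²·Σt = 1²·498541/12750 = 39.101

t(6,2)=1.068 V=39.101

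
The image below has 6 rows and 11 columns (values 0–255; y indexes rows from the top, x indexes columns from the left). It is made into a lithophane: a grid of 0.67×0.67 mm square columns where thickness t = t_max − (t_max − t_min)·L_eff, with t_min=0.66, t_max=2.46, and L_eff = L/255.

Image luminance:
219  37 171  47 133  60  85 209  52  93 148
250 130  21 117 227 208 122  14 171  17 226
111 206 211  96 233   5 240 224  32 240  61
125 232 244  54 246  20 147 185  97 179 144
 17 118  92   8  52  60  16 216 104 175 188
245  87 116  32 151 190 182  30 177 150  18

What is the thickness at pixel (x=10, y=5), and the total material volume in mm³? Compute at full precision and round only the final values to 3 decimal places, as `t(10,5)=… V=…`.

t(10,5)=2.333 V=45.908

span = t_max - t_min = 2.46 - 0.66 = 1.800
L(10,5) = 18, L_eff = 18/255 = 0.070588
t(10,5) = 2.46 - 1.800·0.070588 = 2.333
Σt over all 6·11 pixels = 43464/425 ≈ 102.2682353
V = pitch²·Σt = 0.67²·43464/425 = 45.908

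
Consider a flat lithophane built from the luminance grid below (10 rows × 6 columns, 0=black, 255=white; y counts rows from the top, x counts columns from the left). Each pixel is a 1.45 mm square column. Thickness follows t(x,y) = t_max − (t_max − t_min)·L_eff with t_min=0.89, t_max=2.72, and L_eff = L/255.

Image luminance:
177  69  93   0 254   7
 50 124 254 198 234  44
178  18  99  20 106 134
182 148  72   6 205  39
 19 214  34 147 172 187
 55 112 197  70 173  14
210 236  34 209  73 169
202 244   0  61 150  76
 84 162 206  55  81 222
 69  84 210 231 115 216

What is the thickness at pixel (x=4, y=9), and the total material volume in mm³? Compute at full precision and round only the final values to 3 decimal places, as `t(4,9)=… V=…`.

t(4,9)=1.895 V=229.904

span = t_max - t_min = 2.72 - 0.89 = 1.830
L(4,9) = 115, L_eff = 115/255 = 0.450980
t(4,9) = 2.72 - 1.830·0.450980 = 1.895
Σt over all 10·6 pixels = 232364/2125 ≈ 109.3477647
V = pitch²·Σt = 1.45²·232364/2125 = 229.904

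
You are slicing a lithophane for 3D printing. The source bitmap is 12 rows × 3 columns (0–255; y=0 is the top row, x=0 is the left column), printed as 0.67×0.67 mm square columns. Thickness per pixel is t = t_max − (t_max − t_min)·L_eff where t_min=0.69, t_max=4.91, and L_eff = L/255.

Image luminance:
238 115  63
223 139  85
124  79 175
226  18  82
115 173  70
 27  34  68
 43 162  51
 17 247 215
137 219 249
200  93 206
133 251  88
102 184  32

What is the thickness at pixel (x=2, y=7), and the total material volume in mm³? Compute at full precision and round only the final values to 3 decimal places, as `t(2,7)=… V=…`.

span = t_max - t_min = 4.91 - 0.69 = 4.220
L(2,7) = 215, L_eff = 215/255 = 0.843137
t(2,7) = 4.91 - 4.220·0.843137 = 1.352
Σt over all 12·3 pixels = 421859/4250 ≈ 99.2609412
V = pitch²·Σt = 0.67²·421859/4250 = 44.558

t(2,7)=1.352 V=44.558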